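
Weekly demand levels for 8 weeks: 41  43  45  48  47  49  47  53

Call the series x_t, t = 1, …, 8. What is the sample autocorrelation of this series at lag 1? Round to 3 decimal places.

Mean x̄ = (41 + 43 + 45 + 48 + 47 + 49 + 47 + 53)/8 = 46.6250
Σ(x_t−x̄)(x_{t+1}−x̄) = (20.3906) + (5.8906) + (-2.2344) + (0.5156) + (0.8906) + (0.8906) + (2.3906) = 28.7344
Denominator Σ(x_t−x̄)² = 95.8750
r_1 = 28.7344 / 95.8750 = 0.300

0.300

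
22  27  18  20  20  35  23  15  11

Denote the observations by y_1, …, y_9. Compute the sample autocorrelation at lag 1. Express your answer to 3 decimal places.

Mean ȳ = (22 + 27 + 18 + 20 + 20 + 35 + 23 + 15 + 11)/9 = 21.2222
Numerator Σ_{t=1}^{8}(y_t−ȳ)(y_{t+1}−ȳ) = 51.5062
Denominator Σ(y_t−ȳ)² = 383.5556
r_1 = 51.5062 / 383.5556 = 0.134

0.134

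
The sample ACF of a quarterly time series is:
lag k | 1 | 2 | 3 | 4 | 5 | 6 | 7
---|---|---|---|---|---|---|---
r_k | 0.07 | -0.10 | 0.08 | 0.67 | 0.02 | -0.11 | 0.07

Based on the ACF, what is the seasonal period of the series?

The largest autocorrelation is r_4 = 0.67; the remaining lags stay at or below 0.08.
The dominant spike at lag 4 indicates a seasonal period of 4.

4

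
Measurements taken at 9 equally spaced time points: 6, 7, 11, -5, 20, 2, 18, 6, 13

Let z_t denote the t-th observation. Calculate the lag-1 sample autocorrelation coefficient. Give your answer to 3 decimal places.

-0.739

Mean z̄ = (6 + 7 + 11 − 5 + 20 + 2 + 18 + 6 + 13)/9 = 8.6667
Numerator Σ_{t=1}^{8}(z_t−z̄)(z_{t+1}−z̄) = -360.4444
Denominator Σ(z_t−z̄)² = 488.0000
r_1 = -360.4444 / 488.0000 = -0.739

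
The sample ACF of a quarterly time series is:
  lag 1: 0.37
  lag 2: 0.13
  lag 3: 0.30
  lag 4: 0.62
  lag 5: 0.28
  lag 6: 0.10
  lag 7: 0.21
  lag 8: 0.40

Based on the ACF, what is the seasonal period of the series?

The largest autocorrelation is r_4 = 0.62, with a weaker echo at lag 8 (0.40); the remaining lags stay at or below 0.37. The elevated value at lag 1 (0.37), dropping to 0.13 at lag 2, reflects decaying short-term dependence rather than seasonality.
The dominant spike at lag 4 indicates a seasonal period of 4.

4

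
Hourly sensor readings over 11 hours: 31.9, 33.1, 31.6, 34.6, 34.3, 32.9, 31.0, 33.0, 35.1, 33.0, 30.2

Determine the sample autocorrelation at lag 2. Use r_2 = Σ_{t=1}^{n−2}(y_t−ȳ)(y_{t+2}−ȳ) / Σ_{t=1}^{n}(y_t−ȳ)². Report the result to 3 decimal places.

Mean ȳ = (31.9 + 33.1 + 31.6 + 34.6 + 34.3 + 32.9 + 31.0 + 33.0 + 35.1 + 33.0 + 30.2)/11 = 32.7909
Numerator Σ_{t=1}^{9}(y_t−ȳ)(y_{t+2}−ȳ) = -12.7338
Denominator Σ(y_t−ȳ)² = 23.2091
r_2 = -12.7338 / 23.2091 = -0.549

-0.549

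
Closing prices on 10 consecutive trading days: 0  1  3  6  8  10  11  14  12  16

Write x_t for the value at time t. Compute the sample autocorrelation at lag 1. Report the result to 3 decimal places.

Mean x̄ = (0 + 1 + 3 + 6 + 8 + 10 + 11 + 14 + 12 + 16)/10 = 8.1000
Numerator Σ_{t=1}^{9}(x_t−x̄)(x_{t+1}−x̄) = 180.8900
Denominator Σ(x_t−x̄)² = 270.9000
r_1 = 180.8900 / 270.9000 = 0.668

0.668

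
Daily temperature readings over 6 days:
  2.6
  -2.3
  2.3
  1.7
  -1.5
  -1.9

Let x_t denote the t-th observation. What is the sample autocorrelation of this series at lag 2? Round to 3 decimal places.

-0.202

Mean x̄ = (2.6 − 2.3 + 2.3 + 1.7 − 1.5 − 1.9)/6 = 0.1500
Σ(x_t−x̄)(x_{t+2}−x̄) = (5.2675) + (-3.7975) + (-3.5475) + (-3.1775) = -5.2550
Denominator Σ(x_t−x̄)² = 25.9550
r_2 = -5.2550 / 25.9550 = -0.202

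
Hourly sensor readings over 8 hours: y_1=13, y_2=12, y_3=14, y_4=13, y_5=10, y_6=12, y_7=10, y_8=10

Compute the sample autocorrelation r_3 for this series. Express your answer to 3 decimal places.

0.146

Mean ȳ = (13 + 12 + 14 + 13 + 10 + 12 + 10 + 10)/8 = 11.7500
Σ(y_t−ȳ)(y_{t+3}−ȳ) = (1.5625) + (-0.4375) + (0.5625) + (-2.1875) + (3.0625) = 2.5625
Denominator Σ(y_t−ȳ)² = 17.5000
r_3 = 2.5625 / 17.5000 = 0.146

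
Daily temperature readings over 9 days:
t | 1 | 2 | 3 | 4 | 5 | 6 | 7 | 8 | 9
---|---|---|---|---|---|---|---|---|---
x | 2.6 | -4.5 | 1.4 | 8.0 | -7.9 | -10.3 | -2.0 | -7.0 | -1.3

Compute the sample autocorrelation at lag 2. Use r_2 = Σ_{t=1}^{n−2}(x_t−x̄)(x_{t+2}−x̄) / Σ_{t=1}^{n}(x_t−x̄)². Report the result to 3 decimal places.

Mean x̄ = (2.6 − 4.5 + 1.4 + 8.0 − 7.9 − 10.3 − 2.0 − 7.0 − 1.3)/9 = -2.3333
Σ(x_t−x̄)(x_{t+2}−x̄) = (18.4178) + (-22.3889) + (-20.7822) + (-82.3222) + (-1.8556) + (37.1778) + (0.3444) = -71.4089
Denominator Σ(x_t−x̄)² = 267.1600
r_2 = -71.4089 / 267.1600 = -0.267

-0.267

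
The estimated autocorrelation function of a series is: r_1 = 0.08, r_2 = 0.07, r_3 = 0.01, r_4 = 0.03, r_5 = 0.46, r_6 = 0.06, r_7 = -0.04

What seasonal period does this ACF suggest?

5

The largest autocorrelation is r_5 = 0.46; the remaining lags stay at or below 0.08.
The dominant spike at lag 5 indicates a seasonal period of 5.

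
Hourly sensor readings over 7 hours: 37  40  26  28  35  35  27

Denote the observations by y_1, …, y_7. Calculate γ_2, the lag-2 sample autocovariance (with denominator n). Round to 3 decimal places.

-14.808

Mean ȳ = (37 + 40 + 26 + 28 + 35 + 35 + 27)/7 = 32.5714
Σ_{t=1}^{5}(y_t−ȳ)(y_{t+2}−ȳ) = -103.6531
γ_2 = -103.6531 / 7 = -14.808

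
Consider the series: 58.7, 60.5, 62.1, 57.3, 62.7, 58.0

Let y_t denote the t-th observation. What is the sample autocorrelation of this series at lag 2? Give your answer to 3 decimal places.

0.277

Mean ȳ = (58.7 + 60.5 + 62.1 + 57.3 + 62.7 + 58.0)/6 = 59.8833
Deviations from mean: -1.1833, 0.6167, 2.2167, -2.5833, 2.8167, -1.8833
Σ(y_t−ȳ)(y_{t+2}−ȳ) = (-2.6231) + (-1.5931) + (6.2436) + (4.8653) = 6.8928
Denominator Σ(y_t−ȳ)² = 24.8483
r_2 = 6.8928 / 24.8483 = 0.277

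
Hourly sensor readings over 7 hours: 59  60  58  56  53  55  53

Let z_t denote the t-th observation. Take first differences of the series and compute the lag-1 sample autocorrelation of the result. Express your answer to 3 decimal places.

-0.400

First differences Δz: 1, -2, -2, -3, 2, -2
Mean of differences = -1.0000
Numerator Σ(Δz_t−Δz̄)(Δz_{t+1}−Δz̄) = -8.0000
Denominator Σ(Δz_t−Δz̄)² = 20.0000
r_1(Δz) = -8.0000 / 20.0000 = -0.400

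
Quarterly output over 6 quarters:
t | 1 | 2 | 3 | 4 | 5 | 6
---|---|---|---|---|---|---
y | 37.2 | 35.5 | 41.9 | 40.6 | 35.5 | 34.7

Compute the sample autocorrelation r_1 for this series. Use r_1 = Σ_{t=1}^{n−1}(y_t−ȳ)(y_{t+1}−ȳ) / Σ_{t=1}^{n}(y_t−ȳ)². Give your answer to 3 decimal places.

Mean ȳ = (37.2 + 35.5 + 41.9 + 40.6 + 35.5 + 34.7)/6 = 37.5667
Deviations from mean: -0.3667, -2.0667, 4.3333, 3.0333, -2.0667, -2.8667
Σ(y_t−ȳ)(y_{t+1}−ȳ) = (0.7578) + (-8.9556) + (13.1444) + (-6.2689) + (5.9244) = 4.6022
Denominator Σ(y_t−ȳ)² = 44.8733
r_1 = 4.6022 / 44.8733 = 0.103

0.103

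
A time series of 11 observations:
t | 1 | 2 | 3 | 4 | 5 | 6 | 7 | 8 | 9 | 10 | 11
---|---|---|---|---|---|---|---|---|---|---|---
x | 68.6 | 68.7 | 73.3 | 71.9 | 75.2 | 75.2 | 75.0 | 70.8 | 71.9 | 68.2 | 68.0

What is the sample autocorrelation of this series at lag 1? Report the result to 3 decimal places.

Mean x̄ = (68.6 + 68.7 + 73.3 + 71.9 + 75.2 + 75.2 + 75.0 + 70.8 + 71.9 + 68.2 + 68.0)/11 = 71.5273
Numerator Σ_{t=1}^{10}(x_t−x̄)(x_{t+1}−x̄) = 39.2365
Denominator Σ(x_t−x̄)² = 83.0618
r_1 = 39.2365 / 83.0618 = 0.472

0.472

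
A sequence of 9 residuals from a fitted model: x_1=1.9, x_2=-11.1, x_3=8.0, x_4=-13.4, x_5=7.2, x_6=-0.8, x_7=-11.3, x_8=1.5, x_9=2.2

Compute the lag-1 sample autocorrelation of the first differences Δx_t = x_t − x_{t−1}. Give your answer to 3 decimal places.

First differences Δx: -13.0, 19.1, -21.4, 20.6, -8.0, -10.5, 12.8, 0.7
Mean of differences = 0.0375
Numerator Σ(Δx_t−Δx̄)(Δx_{t+1}−Δx̄) = -1304.5939
Denominator Σ(Δx_t−Δx̄)² = 1754.6988
r_1(Δx) = -1304.5939 / 1754.6988 = -0.743

-0.743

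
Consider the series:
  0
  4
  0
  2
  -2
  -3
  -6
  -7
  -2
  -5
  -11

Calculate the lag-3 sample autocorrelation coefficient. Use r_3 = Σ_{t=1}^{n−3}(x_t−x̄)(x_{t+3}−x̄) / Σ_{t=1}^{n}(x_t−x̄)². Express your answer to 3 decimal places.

Mean x̄ = (0 + 4 + 0 + 2 − 2 − 3 − 6 − 7 − 2 − 5 − 11)/11 = -2.7273
Numerator Σ_{t=1}^{8}(x_t−x̄)(x_{t+3}−x̄) = 41.0496
Denominator Σ(x_t−x̄)² = 186.1818
r_3 = 41.0496 / 186.1818 = 0.220

0.220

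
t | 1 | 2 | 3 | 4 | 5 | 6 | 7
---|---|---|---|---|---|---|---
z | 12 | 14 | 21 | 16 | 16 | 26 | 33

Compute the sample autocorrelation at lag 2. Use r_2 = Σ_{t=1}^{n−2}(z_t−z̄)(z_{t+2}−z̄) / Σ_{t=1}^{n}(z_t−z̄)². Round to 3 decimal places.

Mean z̄ = (12 + 14 + 21 + 16 + 16 + 26 + 33)/7 = 19.7143
Σ(z_t−z̄)(z_{t+2}−z̄) = (-9.9184) + (21.2245) + (-4.7755) + (-23.3469) + (-49.3469) = -66.1633
Denominator Σ(z_t−z̄)² = 337.4286
r_2 = -66.1633 / 337.4286 = -0.196

-0.196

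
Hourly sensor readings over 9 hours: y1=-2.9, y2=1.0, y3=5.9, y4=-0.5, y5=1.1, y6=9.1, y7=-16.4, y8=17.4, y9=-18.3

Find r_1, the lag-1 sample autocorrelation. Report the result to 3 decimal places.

-0.713

Mean ȳ = (-2.9 + 1.0 + 5.9 − 0.5 + 1.1 + 9.1 − 16.4 + 17.4 − 18.3)/9 = -0.4000
Numerator Σ_{t=1}^{8}(y_t−ȳ)(y_{t+1}−ȳ) = -736.6300
Denominator Σ(y_t−ȳ)² = 1033.6600
r_1 = -736.6300 / 1033.6600 = -0.713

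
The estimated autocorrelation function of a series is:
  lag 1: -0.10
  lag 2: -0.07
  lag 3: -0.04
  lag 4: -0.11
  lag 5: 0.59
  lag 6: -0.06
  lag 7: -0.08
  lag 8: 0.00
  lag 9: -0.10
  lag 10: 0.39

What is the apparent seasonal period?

The largest autocorrelation is r_5 = 0.59, with a weaker echo at lag 10 (0.39); the remaining lags stay at or below 0.00.
The dominant spike at lag 5 indicates a seasonal period of 5.

5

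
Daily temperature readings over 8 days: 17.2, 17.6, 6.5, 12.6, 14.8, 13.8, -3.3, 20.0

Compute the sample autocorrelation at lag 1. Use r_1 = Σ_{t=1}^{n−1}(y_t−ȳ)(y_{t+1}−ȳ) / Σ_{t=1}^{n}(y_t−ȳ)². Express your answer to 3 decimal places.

Mean ȳ = (17.2 + 17.6 + 6.5 + 12.6 + 14.8 + 13.8 − 3.3 + 20.0)/8 = 12.4000
Σ(y_t−ȳ)(y_{t+1}−ȳ) = (24.9600) + (-30.6800) + (-1.1800) + (0.4800) + (3.3600) + (-21.9800) + (-119.3200) = -144.3600
Denominator Σ(y_t−ȳ)² = 396.9000
r_1 = -144.3600 / 396.9000 = -0.364

-0.364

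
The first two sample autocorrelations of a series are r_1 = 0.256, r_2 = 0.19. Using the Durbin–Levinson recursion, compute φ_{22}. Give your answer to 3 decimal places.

φ_{22} = (r_2 − r_1²) / (1 − r_1²)
r_1² = (0.256)² = 0.065536
Numerator = 0.19 − 0.0655 = 0.1245; denominator = 1 − 0.0655 = 0.9345
φ_{22} = 0.1245 / 0.9345 = 0.133

0.133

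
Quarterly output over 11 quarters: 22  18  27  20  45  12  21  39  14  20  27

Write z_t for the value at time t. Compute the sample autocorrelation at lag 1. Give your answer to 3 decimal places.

-0.481

Mean z̄ = (22 + 18 + 27 + 20 + 45 + 12 + 21 + 39 + 14 + 20 + 27)/11 = 24.0909
Numerator Σ_{t=1}^{10}(z_t−z̄)(z_{t+1}−z̄) = -485.0083
Denominator Σ(z_t−z̄)² = 1008.9091
r_1 = -485.0083 / 1008.9091 = -0.481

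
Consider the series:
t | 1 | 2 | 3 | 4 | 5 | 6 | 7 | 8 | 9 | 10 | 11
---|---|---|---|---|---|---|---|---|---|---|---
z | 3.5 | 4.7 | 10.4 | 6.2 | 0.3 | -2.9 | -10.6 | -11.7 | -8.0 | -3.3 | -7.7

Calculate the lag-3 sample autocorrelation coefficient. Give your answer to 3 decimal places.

0.056

Mean z̄ = (3.5 + 4.7 + 10.4 + 6.2 + 0.3 − 2.9 − 10.6 − 11.7 − 8.0 − 3.3 − 7.7)/11 = -1.7364
Numerator Σ_{t=1}^{8}(z_t−z̄)(z_{t+3}−z̄) = 30.4751
Denominator Σ(z_t−z̄)² = 539.7055
r_3 = 30.4751 / 539.7055 = 0.056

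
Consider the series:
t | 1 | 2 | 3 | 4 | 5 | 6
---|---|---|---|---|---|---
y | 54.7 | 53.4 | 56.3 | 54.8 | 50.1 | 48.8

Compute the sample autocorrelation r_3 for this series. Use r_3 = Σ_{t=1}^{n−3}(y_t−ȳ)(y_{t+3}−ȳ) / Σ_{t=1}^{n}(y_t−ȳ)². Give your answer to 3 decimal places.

-0.277

Mean ȳ = (54.7 + 53.4 + 56.3 + 54.8 + 50.1 + 48.8)/6 = 53.0167
Deviations from mean: 1.6833, 0.3833, 3.2833, 1.7833, -2.9167, -4.2167
Numerator Σ_{t=1}^{3}(y_t−ȳ)(y_{t+3}−ȳ) = -11.9608
Denominator Σ(y_t−ȳ)² = 43.2283
r_3 = -11.9608 / 43.2283 = -0.277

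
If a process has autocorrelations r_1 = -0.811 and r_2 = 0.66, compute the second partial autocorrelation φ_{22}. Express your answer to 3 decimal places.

φ_{22} = (r_2 − r_1²) / (1 − r_1²)
r_1² = (-0.811)² = 0.657721
Numerator = 0.66 − 0.6577 = 0.0023; denominator = 1 − 0.6577 = 0.3423
φ_{22} = 0.0023 / 0.3423 = 0.007

0.007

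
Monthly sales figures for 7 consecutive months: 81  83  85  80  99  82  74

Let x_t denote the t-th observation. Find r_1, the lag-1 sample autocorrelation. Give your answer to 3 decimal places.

-0.190

Mean x̄ = (81 + 83 + 85 + 80 + 99 + 82 + 74)/7 = 83.4286
Deviations from mean: -2.4286, -0.4286, 1.5714, -3.4286, 15.5714, -1.4286, -9.4286
Numerator Σ_{t=1}^{6}(x_t−x̄)(x_{t+1}−x̄) = -67.1837
Denominator Σ(x_t−x̄)² = 353.7143
r_1 = -67.1837 / 353.7143 = -0.190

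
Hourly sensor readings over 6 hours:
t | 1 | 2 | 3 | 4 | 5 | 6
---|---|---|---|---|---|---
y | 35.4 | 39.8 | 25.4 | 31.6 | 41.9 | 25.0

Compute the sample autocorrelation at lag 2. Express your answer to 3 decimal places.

Mean ȳ = (35.4 + 39.8 + 25.4 + 31.6 + 41.9 + 25.0)/6 = 33.1833
Deviations from mean: 2.2167, 6.6167, -7.7833, -1.5833, 8.7167, -8.1833
Σ(y_t−ȳ)(y_{t+2}−ȳ) = (-17.2531) + (-10.4764) + (-67.8447) + (12.9569) = -82.6172
Denominator Σ(y_t−ȳ)² = 254.7283
r_2 = -82.6172 / 254.7283 = -0.324

-0.324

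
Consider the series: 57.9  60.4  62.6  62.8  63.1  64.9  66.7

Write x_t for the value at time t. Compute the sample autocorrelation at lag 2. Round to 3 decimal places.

0.042

Mean x̄ = (57.9 + 60.4 + 62.6 + 62.8 + 63.1 + 64.9 + 66.7)/7 = 62.6286
Deviations from mean: -4.7286, -2.2286, -0.0286, 0.1714, 0.4714, 2.2714, 4.0714
Σ(x_t−x̄)(x_{t+2}−x̄) = (0.1351) + (-0.3820) + (-0.0135) + (0.3894) + (1.9194) = 2.0484
Denominator Σ(x_t−x̄)² = 49.3143
r_2 = 2.0484 / 49.3143 = 0.042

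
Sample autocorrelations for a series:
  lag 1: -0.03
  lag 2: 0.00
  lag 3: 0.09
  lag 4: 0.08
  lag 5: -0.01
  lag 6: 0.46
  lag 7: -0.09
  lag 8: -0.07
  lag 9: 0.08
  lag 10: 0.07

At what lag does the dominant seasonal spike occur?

6

The largest autocorrelation is r_6 = 0.46; the remaining lags stay at or below 0.09.
The dominant spike at lag 6 indicates a seasonal period of 6.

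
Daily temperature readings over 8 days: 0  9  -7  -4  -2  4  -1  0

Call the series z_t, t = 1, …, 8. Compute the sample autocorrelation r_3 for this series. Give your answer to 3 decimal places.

-0.256

Mean z̄ = (0 + 9 − 7 − 4 − 2 + 4 − 1 + 0)/8 = -0.1250
Σ(z_t−z̄)(z_{t+3}−z̄) = (-0.4844) + (-17.1094) + (-28.3594) + (3.3906) + (-0.2344) = -42.7969
Denominator Σ(z_t−z̄)² = 166.8750
r_3 = -42.7969 / 166.8750 = -0.256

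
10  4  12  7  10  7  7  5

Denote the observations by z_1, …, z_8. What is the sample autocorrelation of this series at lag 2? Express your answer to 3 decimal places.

0.444

Mean z̄ = (10 + 4 + 12 + 7 + 10 + 7 + 7 + 5)/8 = 7.7500
Deviations from mean: 2.2500, -3.7500, 4.2500, -0.7500, 2.2500, -0.7500, -0.7500, -2.7500
Numerator Σ_{t=1}^{6}(z_t−z̄)(z_{t+2}−z̄) = 22.8750
Denominator Σ(z_t−z̄)² = 51.5000
r_2 = 22.8750 / 51.5000 = 0.444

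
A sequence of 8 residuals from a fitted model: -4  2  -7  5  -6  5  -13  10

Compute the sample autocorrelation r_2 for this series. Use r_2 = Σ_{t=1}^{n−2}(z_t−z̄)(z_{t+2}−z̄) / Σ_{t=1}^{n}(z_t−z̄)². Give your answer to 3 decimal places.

Mean z̄ = (-4 + 2 − 7 + 5 − 6 + 5 − 13 + 10)/8 = -1.0000
Deviations from mean: -3.0000, 3.0000, -6.0000, 6.0000, -5.0000, 6.0000, -12.0000, 11.0000
Numerator Σ_{t=1}^{6}(z_t−z̄)(z_{t+2}−z̄) = 228.0000
Denominator Σ(z_t−z̄)² = 416.0000
r_2 = 228.0000 / 416.0000 = 0.548

0.548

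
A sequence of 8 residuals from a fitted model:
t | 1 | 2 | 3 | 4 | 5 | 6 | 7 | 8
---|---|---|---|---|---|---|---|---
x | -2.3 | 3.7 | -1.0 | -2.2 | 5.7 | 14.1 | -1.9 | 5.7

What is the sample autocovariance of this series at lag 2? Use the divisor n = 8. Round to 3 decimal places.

Mean x̄ = (-2.3 + 3.7 − 1.0 − 2.2 + 5.7 + 14.1 − 1.9 + 5.7)/8 = 2.7250
Σ_{t=1}^{6}(x_t−x̄)(x_{t+2}−x̄) = -33.1063
γ_2 = -33.1063 / 8 = -4.138

-4.138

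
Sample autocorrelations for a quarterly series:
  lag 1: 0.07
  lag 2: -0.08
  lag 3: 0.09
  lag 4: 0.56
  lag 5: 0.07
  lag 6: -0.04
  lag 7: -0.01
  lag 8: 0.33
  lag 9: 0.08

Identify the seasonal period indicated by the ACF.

The largest autocorrelation is r_4 = 0.56, with a weaker echo at lag 8 (0.33); the remaining lags stay at or below 0.09.
The dominant spike at lag 4 indicates a seasonal period of 4.

4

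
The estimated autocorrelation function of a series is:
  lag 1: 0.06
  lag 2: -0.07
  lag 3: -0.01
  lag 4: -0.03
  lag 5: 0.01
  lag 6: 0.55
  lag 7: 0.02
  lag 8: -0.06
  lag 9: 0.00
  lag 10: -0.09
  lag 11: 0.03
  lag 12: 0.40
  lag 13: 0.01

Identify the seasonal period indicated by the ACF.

6

The largest autocorrelation is r_6 = 0.55, with a weaker echo at lag 12 (0.40); the remaining lags stay at or below 0.06.
The dominant spike at lag 6 indicates a seasonal period of 6.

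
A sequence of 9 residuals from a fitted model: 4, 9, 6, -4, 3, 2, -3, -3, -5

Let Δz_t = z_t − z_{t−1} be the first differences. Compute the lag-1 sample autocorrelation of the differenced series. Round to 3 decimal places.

-0.354

First differences Δz: 5, -3, -10, 7, -1, -5, 0, -2
Mean of differences = -1.1250
Numerator Σ(Δz_t−Δz̄)(Δz_{t+1}−Δz̄) = -71.7656
Denominator Σ(Δz_t−Δz̄)² = 202.8750
r_1(Δz) = -71.7656 / 202.8750 = -0.354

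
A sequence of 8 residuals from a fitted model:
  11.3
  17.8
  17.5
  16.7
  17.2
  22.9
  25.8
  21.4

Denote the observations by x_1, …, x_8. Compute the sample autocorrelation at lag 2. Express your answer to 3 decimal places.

0.035

Mean x̄ = (11.3 + 17.8 + 17.5 + 16.7 + 17.2 + 22.9 + 25.8 + 21.4)/8 = 18.8250
Σ(x_t−x̄)(x_{t+2}−x̄) = (9.9706) + (2.1781) + (2.1531) + (-8.6594) + (-11.3344) + (10.4931) = 4.8013
Denominator Σ(x_t−x̄)² = 138.4750
r_2 = 4.8013 / 138.4750 = 0.035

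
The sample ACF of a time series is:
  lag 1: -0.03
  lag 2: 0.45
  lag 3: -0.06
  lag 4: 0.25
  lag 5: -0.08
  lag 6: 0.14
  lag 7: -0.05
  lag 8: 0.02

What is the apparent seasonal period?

2

The largest autocorrelation is r_2 = 0.45, with a weaker echo at lag 4 (0.25); the remaining lags stay at or below 0.14.
The dominant spike at lag 2 indicates a seasonal period of 2.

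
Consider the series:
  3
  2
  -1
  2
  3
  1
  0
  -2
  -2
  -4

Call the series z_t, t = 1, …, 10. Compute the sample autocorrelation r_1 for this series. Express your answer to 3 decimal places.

0.433

Mean z̄ = (3 + 2 − 1 + 2 + 3 + 1 + 0 − 2 − 2 − 4)/10 = 0.2000
Numerator Σ_{t=1}^{9}(z_t−z̄)(z_{t+1}−z̄) = 22.3600
Denominator Σ(z_t−z̄)² = 51.6000
r_1 = 22.3600 / 51.6000 = 0.433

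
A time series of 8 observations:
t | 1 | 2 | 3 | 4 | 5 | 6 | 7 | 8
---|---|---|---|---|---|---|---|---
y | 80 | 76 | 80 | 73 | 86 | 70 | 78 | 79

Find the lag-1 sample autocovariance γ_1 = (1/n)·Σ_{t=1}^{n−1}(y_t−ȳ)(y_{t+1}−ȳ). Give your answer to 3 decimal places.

Mean ȳ = (80 + 76 + 80 + 73 + 86 + 70 + 78 + 79)/8 = 77.7500
Deviations: 2.2500, -1.7500, 2.2500, -4.7500, 8.2500, -7.7500, 0.2500, 1.2500
Σ_{t=1}^{7}(y_t−ȳ)(y_{t+1}−ȳ) = -123.3125
γ_1 = -123.3125 / 8 = -15.414

-15.414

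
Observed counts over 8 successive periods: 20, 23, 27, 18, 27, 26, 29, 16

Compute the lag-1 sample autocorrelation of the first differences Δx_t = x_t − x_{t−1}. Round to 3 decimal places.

First differences Δx: 3, 4, -9, 9, -1, 3, -13
Mean of differences = -0.5714
Numerator Σ(Δx_t−Δx̄)(Δx_{t+1}−Δx̄) = -152.8980
Denominator Σ(Δx_t−Δx̄)² = 363.7143
r_1(Δx) = -152.8980 / 363.7143 = -0.420

-0.420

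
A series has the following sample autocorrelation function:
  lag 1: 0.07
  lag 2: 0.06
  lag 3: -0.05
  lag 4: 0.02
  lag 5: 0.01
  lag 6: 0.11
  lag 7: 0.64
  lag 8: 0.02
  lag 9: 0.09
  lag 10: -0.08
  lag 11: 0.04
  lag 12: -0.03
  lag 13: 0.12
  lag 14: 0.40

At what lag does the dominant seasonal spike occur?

The largest autocorrelation is r_7 = 0.64, with a weaker echo at lag 14 (0.40); the remaining lags stay at or below 0.12.
The dominant spike at lag 7 indicates a seasonal period of 7.

7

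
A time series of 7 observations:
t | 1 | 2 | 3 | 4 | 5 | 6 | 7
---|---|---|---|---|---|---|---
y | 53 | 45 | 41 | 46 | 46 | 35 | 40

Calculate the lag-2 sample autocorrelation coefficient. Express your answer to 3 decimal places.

-0.291

Mean ȳ = (53 + 45 + 41 + 46 + 46 + 35 + 40)/7 = 43.7143
Deviations from mean: 9.2857, 1.2857, -2.7143, 2.2857, 2.2857, -8.7143, -3.7143
Σ(y_t−ȳ)(y_{t+2}−ȳ) = (-25.2041) + (2.9388) + (-6.2041) + (-19.9184) + (-8.4898) = -56.8776
Denominator Σ(y_t−ȳ)² = 195.4286
r_2 = -56.8776 / 195.4286 = -0.291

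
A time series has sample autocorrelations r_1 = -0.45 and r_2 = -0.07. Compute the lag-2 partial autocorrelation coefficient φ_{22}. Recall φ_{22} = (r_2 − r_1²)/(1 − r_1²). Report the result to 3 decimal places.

φ_{22} = (r_2 − r_1²) / (1 − r_1²)
r_1² = (-0.45)² = 0.2025
Numerator = -0.07 − 0.2025 = -0.2725; denominator = 1 − 0.2025 = 0.7975
φ_{22} = -0.2725 / 0.7975 = -0.342

-0.342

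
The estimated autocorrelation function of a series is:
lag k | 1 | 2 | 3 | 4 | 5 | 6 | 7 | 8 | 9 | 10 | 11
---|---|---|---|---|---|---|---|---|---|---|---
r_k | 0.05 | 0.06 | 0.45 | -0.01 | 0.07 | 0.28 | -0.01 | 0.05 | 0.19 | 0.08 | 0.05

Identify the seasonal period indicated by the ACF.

3

The largest autocorrelation is r_3 = 0.45, with weaker echoes at lags 6 (0.28) and 9 (0.19); the remaining lags stay at or below 0.08.
The dominant spike at lag 3 indicates a seasonal period of 3.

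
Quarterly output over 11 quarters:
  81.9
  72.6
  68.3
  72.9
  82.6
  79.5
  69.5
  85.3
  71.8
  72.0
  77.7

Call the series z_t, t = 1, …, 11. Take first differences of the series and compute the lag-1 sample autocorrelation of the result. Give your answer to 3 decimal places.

-0.388

First differences Δz: -9.3, -4.3, 4.6, 9.7, -3.1, -10.0, 15.8, -13.5, 0.2, 5.7
Mean of differences = -0.4200
Numerator Σ(Δz_t−Δz̄)(Δz_{t+1}−Δz̄) = -307.5284
Denominator Σ(Δz_t−Δz̄)² = 792.4960
r_1(Δz) = -307.5284 / 792.4960 = -0.388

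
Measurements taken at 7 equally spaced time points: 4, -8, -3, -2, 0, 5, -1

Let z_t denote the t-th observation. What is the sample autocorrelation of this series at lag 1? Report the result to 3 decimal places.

-0.115

Mean z̄ = (4 − 8 − 3 − 2 + 0 + 5 − 1)/7 = -0.7143
Deviations from mean: 4.7143, -7.2857, -2.2857, -1.2857, 0.7143, 5.7143, -0.2857
Σ(z_t−z̄)(z_{t+1}−z̄) = (-34.3469) + (16.6531) + (2.9388) + (-0.9184) + (4.0816) + (-1.6327) = -13.2245
Denominator Σ(z_t−z̄)² = 115.4286
r_1 = -13.2245 / 115.4286 = -0.115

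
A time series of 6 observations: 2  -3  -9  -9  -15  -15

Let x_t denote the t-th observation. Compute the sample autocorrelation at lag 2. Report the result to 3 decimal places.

Mean x̄ = (2 − 3 − 9 − 9 − 15 − 15)/6 = -8.1667
Deviations from mean: 10.1667, 5.1667, -0.8333, -0.8333, -6.8333, -6.8333
Numerator Σ_{t=1}^{4}(x_t−x̄)(x_{t+2}−x̄) = -1.3889
Denominator Σ(x_t−x̄)² = 224.8333
r_2 = -1.3889 / 224.8333 = -0.006

-0.006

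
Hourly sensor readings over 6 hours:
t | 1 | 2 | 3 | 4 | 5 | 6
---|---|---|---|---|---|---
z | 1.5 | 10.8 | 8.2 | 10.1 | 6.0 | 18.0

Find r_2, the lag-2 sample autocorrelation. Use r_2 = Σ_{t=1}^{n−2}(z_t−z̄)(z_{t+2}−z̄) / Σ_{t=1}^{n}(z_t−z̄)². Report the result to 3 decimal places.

0.134

Mean z̄ = (1.5 + 10.8 + 8.2 + 10.1 + 6.0 + 18.0)/6 = 9.1000
Deviations from mean: -7.6000, 1.7000, -0.9000, 1.0000, -3.1000, 8.9000
Σ(z_t−z̄)(z_{t+2}−z̄) = (6.8400) + (1.7000) + (2.7900) + (8.9000) = 20.2300
Denominator Σ(z_t−z̄)² = 151.2800
r_2 = 20.2300 / 151.2800 = 0.134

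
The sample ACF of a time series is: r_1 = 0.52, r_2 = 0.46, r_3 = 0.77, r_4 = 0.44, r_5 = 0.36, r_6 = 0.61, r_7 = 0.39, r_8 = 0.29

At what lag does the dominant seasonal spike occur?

The largest autocorrelation is r_3 = 0.77, with a weaker echo at lag 6 (0.61); the remaining lags stay at or below 0.52. The elevated value at lag 1 (0.52), dropping to 0.46 at lag 2, reflects decaying short-term dependence rather than seasonality.
The dominant spike at lag 3 indicates a seasonal period of 3.

3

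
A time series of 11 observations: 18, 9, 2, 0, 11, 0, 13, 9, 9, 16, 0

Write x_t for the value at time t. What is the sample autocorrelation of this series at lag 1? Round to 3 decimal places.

-0.201

Mean x̄ = (18 + 9 + 2 + 0 + 11 + 0 + 13 + 9 + 9 + 16 + 0)/11 = 7.9091
Numerator Σ_{t=1}^{10}(x_t−x̄)(x_{t+1}−x̄) = -86.2810
Denominator Σ(x_t−x̄)² = 428.9091
r_1 = -86.2810 / 428.9091 = -0.201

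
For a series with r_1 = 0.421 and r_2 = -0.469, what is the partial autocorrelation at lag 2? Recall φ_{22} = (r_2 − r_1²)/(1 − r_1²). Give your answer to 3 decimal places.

-0.785

φ_{22} = (r_2 − r_1²) / (1 − r_1²)
r_1² = (0.421)² = 0.177241
Numerator = -0.469 − 0.1772 = -0.6462; denominator = 1 − 0.1772 = 0.8228
φ_{22} = -0.6462 / 0.8228 = -0.785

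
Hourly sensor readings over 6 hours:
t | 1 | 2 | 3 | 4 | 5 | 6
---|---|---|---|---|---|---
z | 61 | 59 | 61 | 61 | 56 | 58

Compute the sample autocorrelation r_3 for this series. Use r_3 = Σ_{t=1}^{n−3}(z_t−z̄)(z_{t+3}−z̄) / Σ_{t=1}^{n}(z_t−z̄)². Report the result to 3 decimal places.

Mean z̄ = (61 + 59 + 61 + 61 + 56 + 58)/6 = 59.3333
Deviations from mean: 1.6667, -0.3333, 1.6667, 1.6667, -3.3333, -1.3333
Σ(z_t−z̄)(z_{t+3}−z̄) = (2.7778) + (1.1111) + (-2.2222) = 1.6667
Denominator Σ(z_t−z̄)² = 21.3333
r_3 = 1.6667 / 21.3333 = 0.078

0.078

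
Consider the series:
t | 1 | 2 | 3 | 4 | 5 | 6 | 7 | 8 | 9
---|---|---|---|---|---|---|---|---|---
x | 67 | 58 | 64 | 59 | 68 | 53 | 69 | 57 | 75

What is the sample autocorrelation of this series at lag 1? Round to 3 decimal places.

-0.660

Mean x̄ = (67 + 58 + 64 + 59 + 68 + 53 + 69 + 57 + 75)/9 = 63.3333
Numerator Σ_{t=1}^{8}(x_t−x̄)(x_{t+1}−x̄) = -262.7778
Denominator Σ(x_t−x̄)² = 398.0000
r_1 = -262.7778 / 398.0000 = -0.660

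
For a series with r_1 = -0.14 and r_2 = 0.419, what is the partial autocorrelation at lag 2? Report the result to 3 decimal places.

0.407

φ_{22} = (r_2 − r_1²) / (1 − r_1²)
r_1² = (-0.14)² = 0.0196
Numerator = 0.419 − 0.0196 = 0.3994; denominator = 1 − 0.0196 = 0.9804
φ_{22} = 0.3994 / 0.9804 = 0.407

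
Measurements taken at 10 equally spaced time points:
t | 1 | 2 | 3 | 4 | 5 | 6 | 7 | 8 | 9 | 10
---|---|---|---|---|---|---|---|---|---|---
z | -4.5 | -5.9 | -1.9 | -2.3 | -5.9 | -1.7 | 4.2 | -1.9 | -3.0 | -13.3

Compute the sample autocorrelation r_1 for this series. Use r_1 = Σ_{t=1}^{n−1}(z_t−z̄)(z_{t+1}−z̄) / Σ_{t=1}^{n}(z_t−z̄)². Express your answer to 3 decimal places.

0.093

Mean z̄ = (-4.5 − 5.9 − 1.9 − 2.3 − 5.9 − 1.7 + 4.2 − 1.9 − 3.0 − 13.3)/10 = -3.6200
Numerator Σ_{t=1}^{9}(z_t−z̄)(z_{t+1}−z̄) = 16.4976
Denominator Σ(z_t−z̄)² = 177.7560
r_1 = 16.4976 / 177.7560 = 0.093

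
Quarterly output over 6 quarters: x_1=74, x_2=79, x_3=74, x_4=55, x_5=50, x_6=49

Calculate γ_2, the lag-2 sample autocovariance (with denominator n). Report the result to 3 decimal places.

-6.667

Mean x̄ = (74 + 79 + 74 + 55 + 50 + 49)/6 = 63.5000
Deviations: 10.5000, 15.5000, 10.5000, -8.5000, -13.5000, -14.5000
Σ_{t=1}^{4}(x_t−x̄)(x_{t+2}−x̄) = -40.0000
γ_2 = -40.0000 / 6 = -6.667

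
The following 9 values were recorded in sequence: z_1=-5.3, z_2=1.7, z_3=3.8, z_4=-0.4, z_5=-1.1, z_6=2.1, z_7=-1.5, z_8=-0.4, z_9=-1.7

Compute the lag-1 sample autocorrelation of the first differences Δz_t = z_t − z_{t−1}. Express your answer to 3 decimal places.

First differences Δz: 7.0, 2.1, -4.2, -0.7, 3.2, -3.6, 1.1, -1.3
Mean of differences = 0.4500
Numerator Σ(Δz_t−Δz̄)(Δz_{t+1}−Δz̄) = -9.5875
Denominator Σ(Δz_t−Δz̄)² = 96.0200
r_1(Δz) = -9.5875 / 96.0200 = -0.100

-0.100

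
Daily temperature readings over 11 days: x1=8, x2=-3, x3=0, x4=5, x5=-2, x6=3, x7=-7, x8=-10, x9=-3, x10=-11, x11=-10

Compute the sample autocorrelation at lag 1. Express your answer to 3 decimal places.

0.241

Mean x̄ = (8 − 3 + 0 + 5 − 2 + 3 − 7 − 10 − 3 − 11 − 10)/11 = -2.7273
Numerator Σ_{t=1}^{10}(x_t−x̄)(x_{t+1}−x̄) = 98.1983
Denominator Σ(x_t−x̄)² = 408.1818
r_1 = 98.1983 / 408.1818 = 0.241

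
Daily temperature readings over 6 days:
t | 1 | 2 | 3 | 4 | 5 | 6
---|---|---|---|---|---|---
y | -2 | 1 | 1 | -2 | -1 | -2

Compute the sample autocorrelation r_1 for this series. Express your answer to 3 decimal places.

-0.049

Mean ȳ = (-2 + 1 + 1 − 2 − 1 − 2)/6 = -0.8333
Σ(y_t−ȳ)(y_{t+1}−ȳ) = (-2.1389) + (3.3611) + (-2.1389) + (0.1944) + (0.1944) = -0.5278
Denominator Σ(y_t−ȳ)² = 10.8333
r_1 = -0.5278 / 10.8333 = -0.049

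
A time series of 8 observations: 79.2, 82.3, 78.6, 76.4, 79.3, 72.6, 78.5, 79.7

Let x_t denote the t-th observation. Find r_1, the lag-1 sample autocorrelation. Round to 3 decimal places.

Mean x̄ = (79.2 + 82.3 + 78.6 + 76.4 + 79.3 + 72.6 + 78.5 + 79.7)/8 = 78.3250
Deviations from mean: 0.8750, 3.9750, 0.2750, -1.9250, 0.9750, -5.7250, 0.1750, 1.3750
Numerator Σ_{t=1}^{7}(x_t−x̄)(x_{t+1}−x̄) = -4.1781
Denominator Σ(x_t−x̄)² = 55.9950
r_1 = -4.1781 / 55.9950 = -0.075

-0.075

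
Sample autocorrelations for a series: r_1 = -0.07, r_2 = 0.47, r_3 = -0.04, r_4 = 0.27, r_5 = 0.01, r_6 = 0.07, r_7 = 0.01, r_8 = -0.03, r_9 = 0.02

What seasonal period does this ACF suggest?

The largest autocorrelation is r_2 = 0.47, with a weaker echo at lag 4 (0.27); the remaining lags stay at or below 0.07.
The dominant spike at lag 2 indicates a seasonal period of 2.

2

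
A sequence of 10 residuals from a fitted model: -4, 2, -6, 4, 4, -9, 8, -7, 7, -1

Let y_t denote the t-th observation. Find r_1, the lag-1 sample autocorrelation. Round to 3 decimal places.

-0.746

Mean ȳ = (-4 + 2 − 6 + 4 + 4 − 9 + 8 − 7 + 7 − 1)/10 = -0.2000
Numerator Σ_{t=1}^{9}(y_t−ȳ)(y_{t+1}−ȳ) = -247.4400
Denominator Σ(y_t−ȳ)² = 331.6000
r_1 = -247.4400 / 331.6000 = -0.746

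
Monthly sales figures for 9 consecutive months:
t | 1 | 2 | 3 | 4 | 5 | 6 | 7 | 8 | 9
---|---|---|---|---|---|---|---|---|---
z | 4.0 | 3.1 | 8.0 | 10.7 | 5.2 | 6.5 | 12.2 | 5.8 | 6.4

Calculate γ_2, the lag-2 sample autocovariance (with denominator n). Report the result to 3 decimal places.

-3.562

Mean z̄ = (4.0 + 3.1 + 8.0 + 10.7 + 5.2 + 6.5 + 12.2 + 5.8 + 6.4)/9 = 6.8778
Σ_{t=1}^{7}(z_t−z̄)(z_{t+2}−z̄) = -32.0610
γ_2 = -32.0610 / 9 = -3.562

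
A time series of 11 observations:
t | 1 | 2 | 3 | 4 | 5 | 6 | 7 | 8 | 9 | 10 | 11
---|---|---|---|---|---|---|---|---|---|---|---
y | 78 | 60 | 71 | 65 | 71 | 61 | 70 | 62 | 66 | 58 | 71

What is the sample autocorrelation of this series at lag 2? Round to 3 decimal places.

Mean ȳ = (78 + 60 + 71 + 65 + 71 + 61 + 70 + 62 + 66 + 58 + 71)/11 = 66.6364
Numerator Σ_{t=1}^{9}(y_t−ȳ)(y_{t+2}−ȳ) = 164.6446
Denominator Σ(y_t−ȳ)² = 372.5455
r_2 = 164.6446 / 372.5455 = 0.442

0.442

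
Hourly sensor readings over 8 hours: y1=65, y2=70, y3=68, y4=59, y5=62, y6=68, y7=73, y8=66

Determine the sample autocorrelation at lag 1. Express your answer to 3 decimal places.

0.162

Mean ȳ = (65 + 70 + 68 + 59 + 62 + 68 + 73 + 66)/8 = 66.3750
Deviations from mean: -1.3750, 3.6250, 1.6250, -7.3750, -4.3750, 1.6250, 6.6250, -0.3750
Numerator Σ_{t=1}^{7}(y_t−ȳ)(y_{t+1}−ȳ) = 22.3594
Denominator Σ(y_t−ȳ)² = 137.8750
r_1 = 22.3594 / 137.8750 = 0.162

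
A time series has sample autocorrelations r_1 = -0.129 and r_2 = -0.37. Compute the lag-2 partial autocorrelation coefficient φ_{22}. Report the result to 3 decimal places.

-0.393

φ_{22} = (r_2 − r_1²) / (1 − r_1²)
r_1² = (-0.129)² = 0.016641
Numerator = -0.37 − 0.0166 = -0.3866; denominator = 1 − 0.0166 = 0.9834
φ_{22} = -0.3866 / 0.9834 = -0.393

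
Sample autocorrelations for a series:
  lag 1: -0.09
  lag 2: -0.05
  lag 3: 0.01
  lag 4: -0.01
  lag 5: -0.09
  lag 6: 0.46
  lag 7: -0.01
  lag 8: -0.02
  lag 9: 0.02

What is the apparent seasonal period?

6

The largest autocorrelation is r_6 = 0.46; the remaining lags stay at or below 0.02.
The dominant spike at lag 6 indicates a seasonal period of 6.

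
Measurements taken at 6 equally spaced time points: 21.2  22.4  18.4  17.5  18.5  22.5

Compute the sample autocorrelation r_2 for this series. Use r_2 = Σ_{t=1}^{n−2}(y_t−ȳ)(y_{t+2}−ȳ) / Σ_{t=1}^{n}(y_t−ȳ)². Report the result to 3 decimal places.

Mean ȳ = (21.2 + 22.4 + 18.4 + 17.5 + 18.5 + 22.5)/6 = 20.0833
Σ(y_t−ȳ)(y_{t+2}−ȳ) = (-1.8797) + (-5.9847) + (2.6653) + (-6.2431) = -11.4422
Denominator Σ(y_t−ȳ)² = 24.4683
r_2 = -11.4422 / 24.4683 = -0.468

-0.468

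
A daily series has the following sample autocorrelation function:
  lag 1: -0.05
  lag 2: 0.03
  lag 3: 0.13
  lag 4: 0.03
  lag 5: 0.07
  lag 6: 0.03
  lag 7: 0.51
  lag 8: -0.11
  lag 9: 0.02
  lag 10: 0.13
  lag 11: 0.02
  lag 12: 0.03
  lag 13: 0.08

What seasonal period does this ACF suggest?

The largest autocorrelation is r_7 = 0.51; the remaining lags stay at or below 0.13.
The dominant spike at lag 7 indicates a seasonal period of 7.

7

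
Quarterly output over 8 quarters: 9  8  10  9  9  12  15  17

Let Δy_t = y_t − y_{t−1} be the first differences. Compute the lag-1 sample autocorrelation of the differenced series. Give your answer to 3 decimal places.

0.090

First differences Δy: -1, 2, -1, 0, 3, 3, 2
Mean of differences = 1.1429
Numerator Σ(Δy_t−Δȳ)(Δy_{t+1}−Δȳ) = 1.6939
Denominator Σ(Δy_t−Δȳ)² = 18.8571
r_1(Δy) = 1.6939 / 18.8571 = 0.090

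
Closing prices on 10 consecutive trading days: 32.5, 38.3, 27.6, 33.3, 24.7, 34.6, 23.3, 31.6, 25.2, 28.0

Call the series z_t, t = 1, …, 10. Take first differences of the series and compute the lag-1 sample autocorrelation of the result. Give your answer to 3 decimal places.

First differences Δz: 5.8, -10.7, 5.7, -8.6, 9.9, -11.3, 8.3, -6.4, 2.8
Mean of differences = -0.5000
Numerator Σ(Δz_t−Δz̄)(Δz_{t+1}−Δz̄) = -540.7100
Denominator Σ(Δz_t−Δz̄)² = 595.7200
r_1(Δz) = -540.7100 / 595.7200 = -0.908

-0.908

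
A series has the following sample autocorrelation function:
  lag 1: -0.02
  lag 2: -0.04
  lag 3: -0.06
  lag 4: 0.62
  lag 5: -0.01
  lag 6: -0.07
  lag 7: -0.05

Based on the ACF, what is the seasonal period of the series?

The largest autocorrelation is r_4 = 0.62; the remaining lags stay at or below -0.01.
The dominant spike at lag 4 indicates a seasonal period of 4.

4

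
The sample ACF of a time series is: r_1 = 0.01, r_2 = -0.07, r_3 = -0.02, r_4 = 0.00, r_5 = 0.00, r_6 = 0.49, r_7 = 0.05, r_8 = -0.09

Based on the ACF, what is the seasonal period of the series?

The largest autocorrelation is r_6 = 0.49; the remaining lags stay at or below 0.05.
The dominant spike at lag 6 indicates a seasonal period of 6.

6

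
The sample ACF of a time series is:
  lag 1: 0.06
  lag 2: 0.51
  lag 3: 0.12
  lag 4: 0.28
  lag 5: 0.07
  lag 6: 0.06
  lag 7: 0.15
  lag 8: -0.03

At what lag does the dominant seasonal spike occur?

The largest autocorrelation is r_2 = 0.51, with a weaker echo at lag 4 (0.28); the remaining lags stay at or below 0.15.
The dominant spike at lag 2 indicates a seasonal period of 2.

2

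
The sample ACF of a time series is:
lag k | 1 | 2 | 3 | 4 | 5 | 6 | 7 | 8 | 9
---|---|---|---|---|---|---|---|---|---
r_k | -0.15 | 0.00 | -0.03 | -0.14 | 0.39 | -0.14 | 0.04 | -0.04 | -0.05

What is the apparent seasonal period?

The largest autocorrelation is r_5 = 0.39; the remaining lags stay at or below 0.04.
The dominant spike at lag 5 indicates a seasonal period of 5.

5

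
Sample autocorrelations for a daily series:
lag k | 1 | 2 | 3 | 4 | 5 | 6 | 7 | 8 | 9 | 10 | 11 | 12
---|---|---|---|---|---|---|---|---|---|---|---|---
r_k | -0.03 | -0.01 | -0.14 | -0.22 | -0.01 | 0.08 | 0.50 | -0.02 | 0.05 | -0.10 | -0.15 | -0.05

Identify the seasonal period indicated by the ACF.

7

The largest autocorrelation is r_7 = 0.50; the remaining lags stay at or below 0.08.
The dominant spike at lag 7 indicates a seasonal period of 7.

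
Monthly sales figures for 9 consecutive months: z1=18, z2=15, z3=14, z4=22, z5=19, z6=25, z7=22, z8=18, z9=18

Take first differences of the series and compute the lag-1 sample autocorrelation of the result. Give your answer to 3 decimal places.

-0.368

First differences Δz: -3, -1, 8, -3, 6, -3, -4, 0
Mean of differences = 0.0000
Numerator Σ(Δz_t−Δz̄)(Δz_{t+1}−Δz̄) = -53.0000
Denominator Σ(Δz_t−Δz̄)² = 144.0000
r_1(Δz) = -53.0000 / 144.0000 = -0.368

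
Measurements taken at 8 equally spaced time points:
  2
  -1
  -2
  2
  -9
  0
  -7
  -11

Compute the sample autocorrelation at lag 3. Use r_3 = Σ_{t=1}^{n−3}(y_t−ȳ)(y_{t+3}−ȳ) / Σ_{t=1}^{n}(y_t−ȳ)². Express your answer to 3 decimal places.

Mean ȳ = (2 − 1 − 2 + 2 − 9 + 0 − 7 − 11)/8 = -3.2500
Σ(y_t−ȳ)(y_{t+3}−ȳ) = (27.5625) + (-12.9375) + (4.0625) + (-19.6875) + (44.5625) = 43.5625
Denominator Σ(y_t−ȳ)² = 179.5000
r_3 = 43.5625 / 179.5000 = 0.243

0.243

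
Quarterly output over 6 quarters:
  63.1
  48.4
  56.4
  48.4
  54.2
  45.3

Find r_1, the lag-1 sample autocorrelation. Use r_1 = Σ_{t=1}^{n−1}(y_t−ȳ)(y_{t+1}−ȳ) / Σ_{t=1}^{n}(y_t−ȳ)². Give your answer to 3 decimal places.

Mean ȳ = (63.1 + 48.4 + 56.4 + 48.4 + 54.2 + 45.3)/6 = 52.6333
Numerator Σ_{t=1}^{5}(y_t−ȳ)(y_{t+1}−ȳ) = -94.3211
Denominator Σ(y_t−ȳ)² = 215.8133
r_1 = -94.3211 / 215.8133 = -0.437

-0.437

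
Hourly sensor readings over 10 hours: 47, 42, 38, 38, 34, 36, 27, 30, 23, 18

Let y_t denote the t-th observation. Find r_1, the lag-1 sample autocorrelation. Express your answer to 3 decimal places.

Mean ȳ = (47 + 42 + 38 + 38 + 34 + 36 + 27 + 30 + 23 + 18)/10 = 33.3000
Numerator Σ_{t=1}^{9}(y_t−ȳ)(y_{t+1}−ȳ) = 382.7100
Denominator Σ(y_t−ȳ)² = 706.1000
r_1 = 382.7100 / 706.1000 = 0.542

0.542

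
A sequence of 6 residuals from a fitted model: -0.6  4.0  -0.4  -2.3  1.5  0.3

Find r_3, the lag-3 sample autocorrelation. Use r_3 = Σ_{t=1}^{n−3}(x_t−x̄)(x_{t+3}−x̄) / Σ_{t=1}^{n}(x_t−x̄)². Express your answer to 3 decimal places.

0.292

Mean x̄ = (-0.6 + 4.0 − 0.4 − 2.3 + 1.5 + 0.3)/6 = 0.4167
Σ(x_t−x̄)(x_{t+3}−x̄) = (2.7619) + (3.8819) + (0.0953) = 6.7392
Denominator Σ(x_t−x̄)² = 23.1083
r_3 = 6.7392 / 23.1083 = 0.292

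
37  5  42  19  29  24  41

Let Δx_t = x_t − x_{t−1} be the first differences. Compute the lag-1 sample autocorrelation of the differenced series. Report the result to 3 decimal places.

First differences Δx: -32, 37, -23, 10, -5, 17
Mean of differences = 0.6667
Numerator Σ(Δx_t−Δx̄)(Δx_{t+1}−Δx̄) = -2413.1111
Denominator Σ(Δx_t−Δx̄)² = 3333.3333
r_1(Δx) = -2413.1111 / 3333.3333 = -0.724

-0.724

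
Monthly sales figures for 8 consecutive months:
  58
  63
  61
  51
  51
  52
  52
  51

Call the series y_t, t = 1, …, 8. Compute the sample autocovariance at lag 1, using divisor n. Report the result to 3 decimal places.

Mean ȳ = (58 + 63 + 61 + 51 + 51 + 52 + 52 + 51)/8 = 54.8750
Deviations: 3.1250, 8.1250, 6.1250, -3.8750, -3.8750, -2.8750, -2.8750, -3.8750
Σ_{t=1}^{7}(y_t−ȳ)(y_{t+1}−ȳ) = 96.9844
γ_1 = 96.9844 / 8 = 12.123

12.123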